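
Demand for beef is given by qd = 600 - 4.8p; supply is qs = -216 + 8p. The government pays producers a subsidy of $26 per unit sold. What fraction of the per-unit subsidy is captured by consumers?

Consumer share = 0.625

Pre-subsidy: 600 - 4.8p = -216 + 8p gives p* = 63.75, q* = 294.
With the subsidy, sellers receive ps = pb + 26 for each unit, where pb is the price buyers pay.
Supply in terms of pb becomes qs = -216 + 8(pb + 26) = -8 + 8pb. Setting this equal to demand: 600 - 4.8pb = -8 + 8pb, so pb = 47.5.
Sellers receive ps = 47.5 + 26 = 73.5; q' = 600 − 4.8·47.5 = 372.
Buyers' price falls by p* − pb = 63.75 − 47.5 = 16.25; sellers' price rises by ps − p* = 73.5 − 63.75 = 9.75.
So consumers capture 16.25/26 = 0.625 of each unit of subsidy.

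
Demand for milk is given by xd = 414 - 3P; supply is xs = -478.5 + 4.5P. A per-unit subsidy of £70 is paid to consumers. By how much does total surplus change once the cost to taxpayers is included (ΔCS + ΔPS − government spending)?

Net change in total surplus = -£4410

Pre-subsidy: 414 - 3P = -478.5 + 4.5P gives P* = 119, x* = 57.
With the rebate, buyers effectively pay Pb = Ps − 70, where Ps is the price sellers receive.
Demand in terms of Ps becomes xd = 414 − 3(Ps − 70) = 624 - 3Ps. Setting this equal to supply: 624 - 3Ps = -478.5 + 4.5Ps, so Ps = 147.
Buyers pay Pb = 147 − 70 = 77; x' = -478.5 + 4.5·147 = 183.
ΔCS = ½(57 + 183)(119 − 77) = 5040; ΔPS = ½(57 + 183)(147 − 119) = 3360.
Government spending = 70 × 183 = 12810.
Net change = 5040 + 3360 − 12810 = -4410. The loss equals the DWL triangle ½·70·126.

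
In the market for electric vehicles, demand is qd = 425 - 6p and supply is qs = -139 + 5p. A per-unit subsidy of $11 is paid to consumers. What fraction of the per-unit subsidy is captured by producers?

Pre-subsidy: 425 - 6p = -139 + 5p gives p* = 564/11, q* = 1291/11.
With the rebate, buyers effectively pay pb = ps − 11, where ps is the price sellers receive.
Demand in terms of ps becomes qd = 425 − 6(ps − 11) = 491 - 6ps. Setting this equal to supply: 491 - 6ps = -139 + 5ps, so ps = 630/11.
Buyers pay pb = 630/11 − 11 = 509/11; q' = -139 + 5·(630/11) = 1621/11.
Buyers' price falls by p* − pb = 564/11 − 509/11 = 5; sellers' price rises by ps − p* = 630/11 − 564/11 = 6.
So producers capture 6/11 = 6/11 of each unit of subsidy.

Producer share = 6/11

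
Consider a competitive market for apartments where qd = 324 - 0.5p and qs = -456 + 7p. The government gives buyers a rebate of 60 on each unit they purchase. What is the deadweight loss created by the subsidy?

Pre-subsidy: 324 - 0.5p = -456 + 7p gives p* = 104, q* = 272.
With the rebate, buyers effectively pay pb = ps − 60, where ps is the price sellers receive.
Demand in terms of ps becomes qd = 324 − 0.5(ps − 60) = 354 - 0.5ps. Setting this equal to supply: 354 - 0.5ps = -456 + 7ps, so ps = 108.
Buyers pay pb = 108 − 60 = 48; q' = -456 + 7·108 = 300.
The subsidy expands output by 300 − 272 = 28 past the efficient level; on those units the gap between marginal cost and willingness to pay runs from 0 up to 60.
DWL = ½ × 60 × 28 = 840.

Deadweight loss = 840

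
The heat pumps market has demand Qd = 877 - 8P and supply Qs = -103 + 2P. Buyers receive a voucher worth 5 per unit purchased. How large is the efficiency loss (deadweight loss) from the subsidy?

Pre-subsidy: 877 - 8P = -103 + 2P gives P* = 98, Q* = 93.
With the rebate, buyers effectively pay Pb = Ps − 5, where Ps is the price sellers receive.
Demand in terms of Ps becomes Qd = 877 − 8(Ps − 5) = 917 - 8Ps. Setting this equal to supply: 917 - 8Ps = -103 + 2Ps, so Ps = 102.
Buyers pay Pb = 102 − 5 = 97; Q' = -103 + 2·102 = 101.
The subsidy expands output by 101 − 93 = 8 past the efficient level; on those units the gap between marginal cost and willingness to pay runs from 0 up to 5.
DWL = ½ × 5 × 8 = 20.

Deadweight loss = 20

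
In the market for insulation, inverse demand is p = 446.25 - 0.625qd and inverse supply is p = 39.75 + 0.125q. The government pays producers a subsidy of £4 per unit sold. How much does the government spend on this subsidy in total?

Pre-subsidy: 446.25 - 0.625q = 39.75 + 0.125q gives q* = 542 and p* = 107.5.
With the subsidy, sellers receive ps = pb + 4 for each unit, where pb is the price buyers pay.
On the curves, pb = 446.25 - 0.625q and ps = 39.75 + 0.125q; the wedge ps − pb = 4 gives 39.75 + 0.125q − (446.25 - 0.625q) = 4, so q' = 1642/3.
Then pb = 446.25 − 0.625·(1642/3) = 625/6 and ps = 39.75 + 0.125·(1642/3) = 649/6.
Government outlay = subsidy × quantity = 4 × 1642/3 = 6568/3.

Government cost = 6568/3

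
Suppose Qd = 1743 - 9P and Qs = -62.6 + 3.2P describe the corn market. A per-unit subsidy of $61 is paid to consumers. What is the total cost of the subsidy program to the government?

Pre-subsidy: 1743 - 9P = -62.6 + 3.2P gives P* = 148, Q* = 411.
With the rebate, buyers effectively pay Pb = Ps − 61, where Ps is the price sellers receive.
Demand in terms of Ps becomes Qd = 1743 − 9(Ps − 61) = 2292 - 9Ps. Setting this equal to supply: 2292 - 9Ps = -62.6 + 3.2Ps, so Ps = 193.
Buyers pay Pb = 193 − 61 = 132; Q' = -62.6 + 3.2·193 = 555.
Government outlay = subsidy × quantity = 61 × 555 = 33855.

Government cost = $33855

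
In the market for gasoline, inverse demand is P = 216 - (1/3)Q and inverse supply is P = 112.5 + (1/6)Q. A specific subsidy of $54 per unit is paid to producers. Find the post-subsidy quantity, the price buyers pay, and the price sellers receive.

Pre-subsidy: 216 - (1/3)Q = 112.5 + (1/6)Q gives Q* = 207 and P* = 147.
With the subsidy, sellers receive Ps = Pb + 54 for each unit, where Pb is the price buyers pay.
On the curves, Pb = 216 - (1/3)Q and Ps = 112.5 + (1/6)Q; the wedge Ps − Pb = 54 gives 112.5 + (1/6)Q − (216 - (1/3)Q) = 54, so Q' = 315.
Then Pb = 216 − (1/3)·315 = 111 and Ps = 112.5 + (1/6)·315 = 165.

Q' = 315; buyers pay $111; sellers receive $165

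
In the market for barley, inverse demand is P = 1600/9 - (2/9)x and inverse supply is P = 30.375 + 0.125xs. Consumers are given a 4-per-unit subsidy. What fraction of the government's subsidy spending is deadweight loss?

DWL / government spending = 144/10901

Pre-subsidy: 1600/9 - (2/9)x = 30.375 + 0.125x gives x* = 424.52 and P* = 83.44.
With the rebate, buyers effectively pay Pb = Ps − 4, where Ps is the price sellers receive.
On the curves, Pb = 1600/9 - (2/9)x and Ps = 30.375 + 0.125x; the wedge Ps − Pb = 4 gives 30.375 + 0.125x − (1600/9 - (2/9)x) = 4, so x' = 436.04.
Then Pb = 1600/9 − (2/9)·436.04 = 80.88 and Ps = 30.375 + 0.125·436.04 = 84.88.
ΔCS = ½(424.52 + 436.04)(83.44 − 80.88) = 1101.5168; ΔPS = ½(424.52 + 436.04)(84.88 − 83.44) = 619.6032.
Government spending = 4 × 436.04 = 1744.16.
DWL = ½ × 4 × (436.04 − 424.52) = 23.04; fraction = 23.04 / 1744.16 = 144/10901.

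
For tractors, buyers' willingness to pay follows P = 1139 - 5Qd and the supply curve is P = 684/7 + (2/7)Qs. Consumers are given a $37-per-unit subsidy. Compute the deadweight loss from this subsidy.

Deadweight loss = $129.5

Pre-subsidy: 1139 - 5Q = 684/7 + (2/7)Q gives Q* = 197 and P* = 154.
With the rebate, buyers effectively pay Pb = Ps − 37, where Ps is the price sellers receive.
On the curves, Pb = 1139 - 5Q and Ps = 684/7 + (2/7)Q; the wedge Ps − Pb = 37 gives 684/7 + (2/7)Q − (1139 - 5Q) = 37, so Q' = 204.
Then Pb = 1139 − 5·204 = 119 and Ps = 684/7 + (2/7)·204 = 156.
The subsidy expands output by 204 − 197 = 7 past the efficient level; on those units the gap between marginal cost and willingness to pay runs from 0 up to 37.
DWL = ½ × 37 × 7 = 129.5.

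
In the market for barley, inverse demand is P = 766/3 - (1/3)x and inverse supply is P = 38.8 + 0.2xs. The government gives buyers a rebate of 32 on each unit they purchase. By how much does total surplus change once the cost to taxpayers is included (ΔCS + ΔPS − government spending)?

Net change in total surplus = -960

Pre-subsidy: 766/3 - (1/3)x = 38.8 + 0.2x gives x* = 406 and P* = 120.
With the rebate, buyers effectively pay Pb = Ps − 32, where Ps is the price sellers receive.
On the curves, Pb = 766/3 - (1/3)x and Ps = 38.8 + 0.2x; the wedge Ps − Pb = 32 gives 38.8 + 0.2x − (766/3 - (1/3)x) = 32, so x' = 466.
Then Pb = 766/3 − (1/3)·466 = 100 and Ps = 38.8 + 0.2·466 = 132.
ΔCS = ½(406 + 466)(120 − 100) = 8720; ΔPS = ½(406 + 466)(132 − 120) = 5232.
Government spending = 32 × 466 = 14912.
Net change = 8720 + 5232 − 14912 = -960. The loss equals the DWL triangle ½·32·60.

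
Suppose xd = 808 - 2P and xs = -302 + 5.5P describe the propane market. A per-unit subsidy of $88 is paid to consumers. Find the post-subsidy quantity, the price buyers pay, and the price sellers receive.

x' = 9616/15; buyers pay 1252/15; sellers receive 2572/15

Pre-subsidy: 808 - 2P = -302 + 5.5P gives P* = 148, x* = 512.
With the rebate, buyers effectively pay Pb = Ps − 88, where Ps is the price sellers receive.
Demand in terms of Ps becomes xd = 808 − 2(Ps − 88) = 984 - 2Ps. Setting this equal to supply: 984 - 2Ps = -302 + 5.5Ps, so Ps = 2572/15.
Buyers pay Pb = 2572/15 − 88 = 1252/15; x' = -302 + 5.5·(2572/15) = 9616/15.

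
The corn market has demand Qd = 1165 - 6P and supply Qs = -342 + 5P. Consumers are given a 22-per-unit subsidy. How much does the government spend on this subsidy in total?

Government cost = 8866

Pre-subsidy: 1165 - 6P = -342 + 5P gives P* = 137, Q* = 343.
With the rebate, buyers effectively pay Pb = Ps − 22, where Ps is the price sellers receive.
Demand in terms of Ps becomes Qd = 1165 − 6(Ps − 22) = 1297 - 6Ps. Setting this equal to supply: 1297 - 6Ps = -342 + 5Ps, so Ps = 149.
Buyers pay Pb = 149 − 22 = 127; Q' = -342 + 5·149 = 403.
Government outlay = subsidy × quantity = 22 × 403 = 8866.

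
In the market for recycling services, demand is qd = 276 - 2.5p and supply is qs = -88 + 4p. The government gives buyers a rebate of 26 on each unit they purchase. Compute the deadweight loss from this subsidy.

Deadweight loss = 520

Pre-subsidy: 276 - 2.5p = -88 + 4p gives p* = 56, q* = 136.
With the rebate, buyers effectively pay pb = ps − 26, where ps is the price sellers receive.
Demand in terms of ps becomes qd = 276 − 2.5(ps − 26) = 341 - 2.5ps. Setting this equal to supply: 341 - 2.5ps = -88 + 4ps, so ps = 66.
Buyers pay pb = 66 − 26 = 40; q' = -88 + 4·66 = 176.
The subsidy expands output by 176 − 136 = 40 past the efficient level; on those units the gap between marginal cost and willingness to pay runs from 0 up to 26.
DWL = ½ × 26 × 40 = 520.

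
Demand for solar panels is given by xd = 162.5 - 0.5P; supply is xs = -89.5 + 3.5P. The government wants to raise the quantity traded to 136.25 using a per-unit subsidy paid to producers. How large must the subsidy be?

Required subsidy s = 12 per unit

At x = 136.25, invert demand for the buyer price: Pb = (162.5 − 136.25)/0.5 = 52.5; invert supply for the seller price: Ps = (136.25 − (-89.5))/3.5 = 64.5.
The subsidy must fill the gap: s = Ps − Pb = 64.5 − 52.5 = 12.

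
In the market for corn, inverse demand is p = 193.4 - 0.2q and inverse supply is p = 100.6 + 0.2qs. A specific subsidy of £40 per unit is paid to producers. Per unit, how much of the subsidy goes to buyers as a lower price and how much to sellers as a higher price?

Pre-subsidy: 193.4 - 0.2q = 100.6 + 0.2q gives q* = 232 and p* = 147.
With the subsidy, sellers receive ps = pb + 40 for each unit, where pb is the price buyers pay.
On the curves, pb = 193.4 - 0.2q and ps = 100.6 + 0.2q; the wedge ps − pb = 40 gives 100.6 + 0.2q − (193.4 - 0.2q) = 40, so q' = 332.
Then pb = 193.4 − 0.2·332 = 127 and ps = 100.6 + 0.2·332 = 167.
Buyers' price falls by p* − pb = 147 − 127 = 20; sellers' price rises by ps − p* = 167 − 147 = 20.

Buyers gain £20 per unit; sellers gain £20 per unit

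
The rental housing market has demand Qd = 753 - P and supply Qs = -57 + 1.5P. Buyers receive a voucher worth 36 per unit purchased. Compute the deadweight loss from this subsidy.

Deadweight loss = 388.8

Pre-subsidy: 753 - P = -57 + 1.5P gives P* = 324, Q* = 429.
With the rebate, buyers effectively pay Pb = Ps − 36, where Ps is the price sellers receive.
Demand in terms of Ps becomes Qd = 753 − 1(Ps − 36) = 789 - Ps. Setting this equal to supply: 789 - Ps = -57 + 1.5Ps, so Ps = 338.4.
Buyers pay Pb = 338.4 − 36 = 302.4; Q' = -57 + 1.5·338.4 = 450.6.
The subsidy expands output by 450.6 − 429 = 21.6 past the efficient level; on those units the gap between marginal cost and willingness to pay runs from 0 up to 36.
DWL = ½ × 36 × 21.6 = 388.8.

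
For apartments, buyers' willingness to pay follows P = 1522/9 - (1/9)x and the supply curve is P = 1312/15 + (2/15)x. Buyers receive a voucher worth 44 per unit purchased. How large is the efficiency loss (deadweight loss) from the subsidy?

Pre-subsidy: 1522/9 - (1/9)x = 1312/15 + (2/15)x gives x* = 334 and P* = 132.
With the rebate, buyers effectively pay Pb = Ps − 44, where Ps is the price sellers receive.
On the curves, Pb = 1522/9 - (1/9)x and Ps = 1312/15 + (2/15)x; the wedge Ps − Pb = 44 gives 1312/15 + (2/15)x − (1522/9 - (1/9)x) = 44, so x' = 514.
Then Pb = 1522/9 − (1/9)·514 = 112 and Ps = 1312/15 + (2/15)·514 = 156.
The subsidy expands output by 514 − 334 = 180 past the efficient level; on those units the gap between marginal cost and willingness to pay runs from 0 up to 44.
DWL = ½ × 44 × 180 = 3960.

Deadweight loss = 3960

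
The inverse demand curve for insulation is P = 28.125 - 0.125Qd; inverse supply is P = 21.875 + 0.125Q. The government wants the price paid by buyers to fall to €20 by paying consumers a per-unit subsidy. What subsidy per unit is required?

Required subsidy s = €10 per unit

At a buyer price of 20, quantity demanded is 225 − 8·20 = 65.
Sellers supply 65 only when they receive Ps = 21.875 + 0.125·65 = 30.
s = Ps − Pb = 30 − 20 = 10.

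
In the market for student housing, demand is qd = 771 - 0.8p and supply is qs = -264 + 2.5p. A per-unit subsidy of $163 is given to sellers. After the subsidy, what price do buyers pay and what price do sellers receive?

Buyers pay 6275/33; sellers receive 11654/33

Pre-subsidy: 771 - 0.8p = -264 + 2.5p gives p* = 3450/11, q* = 5721/11.
With the subsidy, sellers receive ps = pb + 163 for each unit, where pb is the price buyers pay.
Supply in terms of pb becomes qs = -264 + 2.5(pb + 163) = 143.5 + 2.5pb. Setting this equal to demand: 771 - 0.8pb = 143.5 + 2.5pb, so pb = 6275/33.
Sellers receive ps = 6275/33 + 163 = 11654/33; q' = 771 − 0.8·(6275/33) = 20423/33.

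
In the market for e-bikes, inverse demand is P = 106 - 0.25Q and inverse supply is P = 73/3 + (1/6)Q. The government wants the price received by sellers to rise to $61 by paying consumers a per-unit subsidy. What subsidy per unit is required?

Required subsidy s = $10 per unit

At a seller price of 61, quantity supplied is -146 + 6·61 = 220.
Buyers absorb 220 only when they pay Pb = 106 − 0.25·220 = 51.
s = Ps − Pb = 61 − 51 = 10.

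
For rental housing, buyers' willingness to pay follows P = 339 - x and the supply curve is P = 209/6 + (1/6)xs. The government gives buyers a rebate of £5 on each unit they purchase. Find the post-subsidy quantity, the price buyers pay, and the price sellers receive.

x' = 265; buyers pay £74; sellers receive £79

Pre-subsidy: 339 - x = 209/6 + (1/6)x gives x* = 1825/7 and P* = 548/7.
With the rebate, buyers effectively pay Pb = Ps − 5, where Ps is the price sellers receive.
On the curves, Pb = 339 - x and Ps = 209/6 + (1/6)x; the wedge Ps − Pb = 5 gives 209/6 + (1/6)x − (339 - x) = 5, so x' = 265.
Then Pb = 339 − 1·265 = 74 and Ps = 209/6 + (1/6)·265 = 79.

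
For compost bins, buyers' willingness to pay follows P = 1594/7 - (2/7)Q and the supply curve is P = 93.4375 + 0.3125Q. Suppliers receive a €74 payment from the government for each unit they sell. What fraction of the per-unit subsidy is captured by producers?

Pre-subsidy: 1594/7 - (2/7)Q = 93.4375 + 0.3125Q gives Q* = 15039/67 and P* = 10960/67.
With the subsidy, sellers receive Ps = Pb + 74 for each unit, where Pb is the price buyers pay.
On the curves, Pb = 1594/7 - (2/7)Q and Ps = 93.4375 + 0.3125Q; the wedge Ps − Pb = 74 gives 93.4375 + 0.3125Q − (1594/7 - (2/7)Q) = 74, so Q' = 23327/67.
Then Pb = 1594/7 − (2/7)·(23327/67) = 8592/67 and Ps = 93.4375 + 0.3125·(23327/67) = 13550/67.
Buyers' price falls by P* − Pb = 10960/67 − 8592/67 = 2368/67; sellers' price rises by Ps − P* = 13550/67 − 10960/67 = 2590/67.
So producers capture (2590/67)/74 = 35/67 of each unit of subsidy.

Producer share = 35/67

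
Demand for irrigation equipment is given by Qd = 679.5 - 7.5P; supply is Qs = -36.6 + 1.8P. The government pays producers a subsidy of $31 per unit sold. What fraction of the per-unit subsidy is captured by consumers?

Consumer share = 6/31

Pre-subsidy: 679.5 - 7.5P = -36.6 + 1.8P gives P* = 77, Q* = 102.
With the subsidy, sellers receive Ps = Pb + 31 for each unit, where Pb is the price buyers pay.
Supply in terms of Pb becomes Qs = -36.6 + 1.8(Pb + 31) = 19.2 + 1.8Pb. Setting this equal to demand: 679.5 - 7.5Pb = 19.2 + 1.8Pb, so Pb = 71.
Sellers receive Ps = 71 + 31 = 102; Q' = 679.5 − 7.5·71 = 147.
Buyers' price falls by P* − Pb = 77 − 71 = 6; sellers' price rises by Ps − P* = 102 − 77 = 25.
So consumers capture 6/31 = 6/31 of each unit of subsidy.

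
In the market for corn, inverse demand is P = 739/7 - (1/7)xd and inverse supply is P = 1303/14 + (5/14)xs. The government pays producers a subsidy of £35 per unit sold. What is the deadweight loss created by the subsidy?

Pre-subsidy: 739/7 - (1/7)x = 1303/14 + (5/14)x gives x* = 25 and P* = 102.
With the subsidy, sellers receive Ps = Pb + 35 for each unit, where Pb is the price buyers pay.
On the curves, Pb = 739/7 - (1/7)x and Ps = 1303/14 + (5/14)x; the wedge Ps − Pb = 35 gives 1303/14 + (5/14)x − (739/7 - (1/7)x) = 35, so x' = 95.
Then Pb = 739/7 − (1/7)·95 = 92 and Ps = 1303/14 + (5/14)·95 = 127.
The subsidy expands output by 95 − 25 = 70 past the efficient level; on those units the gap between marginal cost and willingness to pay runs from 0 up to 35.
DWL = ½ × 35 × 70 = 1225.

Deadweight loss = £1225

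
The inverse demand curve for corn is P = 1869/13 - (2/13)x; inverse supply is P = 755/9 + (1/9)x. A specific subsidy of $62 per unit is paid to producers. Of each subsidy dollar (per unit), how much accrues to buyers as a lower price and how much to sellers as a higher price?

Pre-subsidy: 1869/13 - (2/13)x = 755/9 + (1/9)x gives x* = 226 and P* = 109.
With the subsidy, sellers receive Ps = Pb + 62 for each unit, where Pb is the price buyers pay.
On the curves, Pb = 1869/13 - (2/13)x and Ps = 755/9 + (1/9)x; the wedge Ps − Pb = 62 gives 755/9 + (1/9)x − (1869/13 - (2/13)x) = 62, so x' = 460.
Then Pb = 1869/13 − (2/13)·460 = 73 and Ps = 755/9 + (1/9)·460 = 135.
Buyers' price falls by P* − Pb = 109 − 73 = 36; sellers' price rises by Ps − P* = 135 − 109 = 26.

Buyers gain $36 per unit; sellers gain $26 per unit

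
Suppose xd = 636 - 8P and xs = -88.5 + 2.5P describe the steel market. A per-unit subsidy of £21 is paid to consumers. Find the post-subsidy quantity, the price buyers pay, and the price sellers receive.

x' = 124; buyers pay £64; sellers receive £85

Pre-subsidy: 636 - 8P = -88.5 + 2.5P gives P* = 69, x* = 84.
With the rebate, buyers effectively pay Pb = Ps − 21, where Ps is the price sellers receive.
Demand in terms of Ps becomes xd = 636 − 8(Ps − 21) = 804 - 8Ps. Setting this equal to supply: 804 - 8Ps = -88.5 + 2.5Ps, so Ps = 85.
Buyers pay Pb = 85 − 21 = 64; x' = -88.5 + 2.5·85 = 124.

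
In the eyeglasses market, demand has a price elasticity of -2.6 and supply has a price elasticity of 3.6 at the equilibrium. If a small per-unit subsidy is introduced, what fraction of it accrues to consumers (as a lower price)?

Consumer share = 18/31

For a small subsidy around the equilibrium, the benefit split depends on the relative slopes, which at a point are proportional to the elasticities.
Buyer share = εs/(εs + |εd|) = 3.6/(3.6 + 2.6) = 18/31; seller share = |εd|/(εs + |εd|) = 13/31.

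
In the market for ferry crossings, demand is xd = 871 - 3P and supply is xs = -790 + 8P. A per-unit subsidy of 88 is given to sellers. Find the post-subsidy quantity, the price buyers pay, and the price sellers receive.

x' = 610; buyers pay 87; sellers receive 175

Pre-subsidy: 871 - 3P = -790 + 8P gives P* = 151, x* = 418.
With the subsidy, sellers receive Ps = Pb + 88 for each unit, where Pb is the price buyers pay.
Supply in terms of Pb becomes xs = -790 + 8(Pb + 88) = -86 + 8Pb. Setting this equal to demand: 871 - 3Pb = -86 + 8Pb, so Pb = 87.
Sellers receive Ps = 87 + 88 = 175; x' = 871 − 3·87 = 610.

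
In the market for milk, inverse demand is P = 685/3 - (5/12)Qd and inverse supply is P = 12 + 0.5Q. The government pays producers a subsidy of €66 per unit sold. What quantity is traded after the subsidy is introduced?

Q' = 308

Pre-subsidy: 685/3 - (5/12)Q = 12 + 0.5Q gives Q* = 236 and P* = 130.
With the subsidy, sellers receive Ps = Pb + 66 for each unit, where Pb is the price buyers pay.
On the curves, Pb = 685/3 - (5/12)Q and Ps = 12 + 0.5Q; the wedge Ps − Pb = 66 gives 12 + 0.5Q − (685/3 - (5/12)Q) = 66, so Q' = 308.
Then Pb = 685/3 − (5/12)·308 = 100 and Ps = 12 + 0.5·308 = 166.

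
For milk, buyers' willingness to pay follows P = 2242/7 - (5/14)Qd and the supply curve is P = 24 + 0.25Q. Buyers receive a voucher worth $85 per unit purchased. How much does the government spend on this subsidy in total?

Pre-subsidy: 2242/7 - (5/14)Q = 24 + 0.25Q gives Q* = 488 and P* = 146.
With the rebate, buyers effectively pay Pb = Ps − 85, where Ps is the price sellers receive.
On the curves, Pb = 2242/7 - (5/14)Q and Ps = 24 + 0.25Q; the wedge Ps − Pb = 85 gives 24 + 0.25Q − (2242/7 - (5/14)Q) = 85, so Q' = 628.
Then Pb = 2242/7 − (5/14)·628 = 96 and Ps = 24 + 0.25·628 = 181.
Government outlay = subsidy × quantity = 85 × 628 = 53380.

Government cost = $53380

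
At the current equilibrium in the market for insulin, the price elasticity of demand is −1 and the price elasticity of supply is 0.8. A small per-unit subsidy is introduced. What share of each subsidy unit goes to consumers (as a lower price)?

For a small subsidy around the equilibrium, the benefit split depends on the relative slopes, which at a point are proportional to the elasticities.
Buyer share = εs/(εs + |εd|) = 0.8/(0.8 + 1) = 4/9; seller share = |εd|/(εs + |εd|) = 5/9.

Consumer share = 4/9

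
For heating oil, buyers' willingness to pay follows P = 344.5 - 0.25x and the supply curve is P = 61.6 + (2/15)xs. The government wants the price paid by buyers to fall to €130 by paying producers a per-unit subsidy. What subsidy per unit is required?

At a buyer price of 130, quantity demanded is 1378 − 4·130 = 858.
Sellers supply 858 only when they receive Ps = 61.6 + (2/15)·858 = 176.
s = Ps − Pb = 176 − 130 = 46.

Required subsidy s = €46 per unit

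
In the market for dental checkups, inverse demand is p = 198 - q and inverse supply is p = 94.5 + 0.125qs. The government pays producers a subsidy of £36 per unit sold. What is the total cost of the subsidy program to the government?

Pre-subsidy: 198 - q = 94.5 + 0.125q gives q* = 92 and p* = 106.
With the subsidy, sellers receive ps = pb + 36 for each unit, where pb is the price buyers pay.
On the curves, pb = 198 - q and ps = 94.5 + 0.125q; the wedge ps − pb = 36 gives 94.5 + 0.125q − (198 - q) = 36, so q' = 124.
Then pb = 198 − 1·124 = 74 and ps = 94.5 + 0.125·124 = 110.
Government outlay = subsidy × quantity = 36 × 124 = 4464.

Government cost = £4464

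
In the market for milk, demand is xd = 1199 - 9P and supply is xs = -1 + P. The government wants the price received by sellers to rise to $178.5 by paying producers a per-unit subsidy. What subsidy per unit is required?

At a seller price of 178.5, quantity supplied is -1 + 1·178.5 = 177.5.
Buyers absorb 177.5 only when they pay Pb with 1199 − 9·Pb = 177.5, i.e. Pb = 113.5.
s = Ps − Pb = 178.5 − 113.5 = 65.

Required subsidy s = $65 per unit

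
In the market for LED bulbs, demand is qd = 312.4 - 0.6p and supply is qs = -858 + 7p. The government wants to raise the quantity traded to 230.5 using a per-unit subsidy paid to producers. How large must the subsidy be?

At q = 230.5, invert demand for the buyer price: pb = (312.4 − 230.5)/0.6 = 136.5; invert supply for the seller price: ps = (230.5 − (-858))/7 = 155.5.
The subsidy must fill the gap: s = ps − pb = 155.5 − 136.5 = 19.

Required subsidy s = 19 per unit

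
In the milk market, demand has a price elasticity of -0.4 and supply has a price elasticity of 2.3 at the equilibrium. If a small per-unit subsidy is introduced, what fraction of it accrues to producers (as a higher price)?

Producer share = 4/27

For a small subsidy around the equilibrium, the benefit split depends on the relative slopes, which at a point are proportional to the elasticities.
Buyer share = εs/(εs + |εd|) = 2.3/(2.3 + 0.4) = 23/27; seller share = |εd|/(εs + |εd|) = 4/27.
So producers capture 4/27 of the subsidy.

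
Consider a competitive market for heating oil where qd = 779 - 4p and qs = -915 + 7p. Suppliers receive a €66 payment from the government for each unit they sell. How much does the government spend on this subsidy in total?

Government cost = €21846

Pre-subsidy: 779 - 4p = -915 + 7p gives p* = 154, q* = 163.
With the subsidy, sellers receive ps = pb + 66 for each unit, where pb is the price buyers pay.
Supply in terms of pb becomes qs = -915 + 7(pb + 66) = -453 + 7pb. Setting this equal to demand: 779 - 4pb = -453 + 7pb, so pb = 112.
Sellers receive ps = 112 + 66 = 178; q' = 779 − 4·112 = 331.
Government outlay = subsidy × quantity = 66 × 331 = 21846.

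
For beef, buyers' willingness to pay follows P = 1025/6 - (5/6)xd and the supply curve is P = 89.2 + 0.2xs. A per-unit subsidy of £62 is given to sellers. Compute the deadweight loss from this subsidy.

Deadweight loss = £1860

Pre-subsidy: 1025/6 - (5/6)x = 89.2 + 0.2x gives x* = 79 and P* = 105.
With the subsidy, sellers receive Ps = Pb + 62 for each unit, where Pb is the price buyers pay.
On the curves, Pb = 1025/6 - (5/6)x and Ps = 89.2 + 0.2x; the wedge Ps − Pb = 62 gives 89.2 + 0.2x − (1025/6 - (5/6)x) = 62, so x' = 139.
Then Pb = 1025/6 − (5/6)·139 = 55 and Ps = 89.2 + 0.2·139 = 117.
The subsidy expands output by 139 − 79 = 60 past the efficient level; on those units the gap between marginal cost and willingness to pay runs from 0 up to 62.
DWL = ½ × 62 × 60 = 1860.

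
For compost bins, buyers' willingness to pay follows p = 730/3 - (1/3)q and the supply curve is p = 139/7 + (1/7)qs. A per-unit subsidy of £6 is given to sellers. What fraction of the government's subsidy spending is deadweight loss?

Pre-subsidy: 730/3 - (1/3)q = 139/7 + (1/7)q gives q* = 469.3 and p* = 86.9.
With the subsidy, sellers receive ps = pb + 6 for each unit, where pb is the price buyers pay.
On the curves, pb = 730/3 - (1/3)q and ps = 139/7 + (1/7)q; the wedge ps − pb = 6 gives 139/7 + (1/7)q − (730/3 - (1/3)q) = 6, so q' = 481.9.
Then pb = 730/3 − (1/3)·481.9 = 82.7 and ps = 139/7 + (1/7)·481.9 = 88.7.
ΔCS = ½(469.3 + 481.9)(86.9 − 82.7) = 1997.52; ΔPS = ½(469.3 + 481.9)(88.7 − 86.9) = 856.08.
Government spending = 6 × 481.9 = 2891.4.
DWL = ½ × 6 × (481.9 − 469.3) = 37.8; fraction = 37.8 / 2891.4 = 63/4819.

DWL / government spending = 63/4819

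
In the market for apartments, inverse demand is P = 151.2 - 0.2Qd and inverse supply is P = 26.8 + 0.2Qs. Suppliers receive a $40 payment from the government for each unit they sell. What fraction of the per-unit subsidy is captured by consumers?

Pre-subsidy: 151.2 - 0.2Q = 26.8 + 0.2Q gives Q* = 311 and P* = 89.
With the subsidy, sellers receive Ps = Pb + 40 for each unit, where Pb is the price buyers pay.
On the curves, Pb = 151.2 - 0.2Q and Ps = 26.8 + 0.2Q; the wedge Ps − Pb = 40 gives 26.8 + 0.2Q − (151.2 - 0.2Q) = 40, so Q' = 411.
Then Pb = 151.2 − 0.2·411 = 69 and Ps = 26.8 + 0.2·411 = 109.
Buyers' price falls by P* − Pb = 89 − 69 = 20; sellers' price rises by Ps − P* = 109 − 89 = 20.
So consumers capture 20/40 = 0.5 of each unit of subsidy.

Consumer share = 0.5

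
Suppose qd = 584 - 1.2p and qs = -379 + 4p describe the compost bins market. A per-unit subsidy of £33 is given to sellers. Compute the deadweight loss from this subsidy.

Pre-subsidy: 584 - 1.2p = -379 + 4p gives p* = 4815/26, q* = 4703/13.
With the subsidy, sellers receive ps = pb + 33 for each unit, where pb is the price buyers pay.
Supply in terms of pb becomes qs = -379 + 4(pb + 33) = -247 + 4pb. Setting this equal to demand: 584 - 1.2pb = -247 + 4pb, so pb = 4155/26.
Sellers receive ps = 4155/26 + 33 = 5013/26; q' = 584 − 1.2·(4155/26) = 5099/13.
The subsidy expands output by 5099/13 − 4703/13 = 396/13 past the efficient level; on those units the gap between marginal cost and willingness to pay runs from 0 up to 33.
DWL = ½ × 33 × 396/13 = 6534/13.

Deadweight loss = 6534/13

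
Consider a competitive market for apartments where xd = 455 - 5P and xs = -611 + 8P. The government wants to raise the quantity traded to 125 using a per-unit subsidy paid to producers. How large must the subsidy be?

At x = 125, invert demand for the buyer price: Pb = (455 − 125)/5 = 66; invert supply for the seller price: Ps = (125 − (-611))/8 = 92.
The subsidy must fill the gap: s = Ps − Pb = 92 − 66 = 26.

Required subsidy s = 26 per unit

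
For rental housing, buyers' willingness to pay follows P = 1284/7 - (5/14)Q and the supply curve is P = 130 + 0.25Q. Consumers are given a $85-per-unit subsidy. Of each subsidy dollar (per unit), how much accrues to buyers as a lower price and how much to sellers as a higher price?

Buyers gain $50 per unit; sellers gain $35 per unit

Pre-subsidy: 1284/7 - (5/14)Q = 130 + 0.25Q gives Q* = 88 and P* = 152.
With the rebate, buyers effectively pay Pb = Ps − 85, where Ps is the price sellers receive.
On the curves, Pb = 1284/7 - (5/14)Q and Ps = 130 + 0.25Q; the wedge Ps − Pb = 85 gives 130 + 0.25Q − (1284/7 - (5/14)Q) = 85, so Q' = 228.
Then Pb = 1284/7 − (5/14)·228 = 102 and Ps = 130 + 0.25·228 = 187.
Buyers' price falls by P* − Pb = 152 − 102 = 50; sellers' price rises by Ps − P* = 187 − 152 = 35.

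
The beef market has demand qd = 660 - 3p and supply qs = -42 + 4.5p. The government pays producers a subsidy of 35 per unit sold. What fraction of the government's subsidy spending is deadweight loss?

Pre-subsidy: 660 - 3p = -42 + 4.5p gives p* = 93.6, q* = 379.2.
With the subsidy, sellers receive ps = pb + 35 for each unit, where pb is the price buyers pay.
Supply in terms of pb becomes qs = -42 + 4.5(pb + 35) = 115.5 + 4.5pb. Setting this equal to demand: 660 - 3pb = 115.5 + 4.5pb, so pb = 72.6.
Sellers receive ps = 72.6 + 35 = 107.6; q' = 660 − 3·72.6 = 442.2.
ΔCS = ½(379.2 + 442.2)(93.6 − 72.6) = 8624.7; ΔPS = ½(379.2 + 442.2)(107.6 − 93.6) = 5749.8.
Government spending = 35 × 442.2 = 15477.
DWL = ½ × 35 × (442.2 − 379.2) = 1102.5; fraction = 1102.5 / 15477 = 105/1474.

DWL / government spending = 105/1474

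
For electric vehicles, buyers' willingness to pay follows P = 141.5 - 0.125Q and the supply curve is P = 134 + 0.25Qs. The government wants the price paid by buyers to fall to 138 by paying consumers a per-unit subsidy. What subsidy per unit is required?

Required subsidy s = 3 per unit

At a buyer price of 138, quantity demanded is 1132 − 8·138 = 28.
Sellers supply 28 only when they receive Ps = 134 + 0.25·28 = 141.
s = Ps − Pb = 141 − 138 = 3.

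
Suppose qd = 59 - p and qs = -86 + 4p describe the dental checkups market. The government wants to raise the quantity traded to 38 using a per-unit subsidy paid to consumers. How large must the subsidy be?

At q = 38, invert demand for the buyer price: pb = (59 − 38)/1 = 21; invert supply for the seller price: ps = (38 − (-86))/4 = 31.
The subsidy must fill the gap: s = ps − pb = 31 − 21 = 10.

Required subsidy s = 10 per unit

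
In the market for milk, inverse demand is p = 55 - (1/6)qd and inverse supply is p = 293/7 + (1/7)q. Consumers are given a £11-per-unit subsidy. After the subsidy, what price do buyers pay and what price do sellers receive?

Buyers pay £42; sellers receive £53

Pre-subsidy: 55 - (1/6)q = 293/7 + (1/7)q gives q* = 552/13 and p* = 623/13.
With the rebate, buyers effectively pay pb = ps − 11, where ps is the price sellers receive.
On the curves, pb = 55 - (1/6)q and ps = 293/7 + (1/7)q; the wedge ps − pb = 11 gives 293/7 + (1/7)q − (55 - (1/6)q) = 11, so q' = 78.
Then pb = 55 − (1/6)·78 = 42 and ps = 293/7 + (1/7)·78 = 53.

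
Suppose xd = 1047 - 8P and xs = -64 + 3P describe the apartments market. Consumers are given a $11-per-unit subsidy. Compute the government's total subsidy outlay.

Pre-subsidy: 1047 - 8P = -64 + 3P gives P* = 101, x* = 239.
With the rebate, buyers effectively pay Pb = Ps − 11, where Ps is the price sellers receive.
Demand in terms of Ps becomes xd = 1047 − 8(Ps − 11) = 1135 - 8Ps. Setting this equal to supply: 1135 - 8Ps = -64 + 3Ps, so Ps = 109.
Buyers pay Pb = 109 − 11 = 98; x' = -64 + 3·109 = 263.
Government outlay = subsidy × quantity = 11 × 263 = 2893.

Government cost = $2893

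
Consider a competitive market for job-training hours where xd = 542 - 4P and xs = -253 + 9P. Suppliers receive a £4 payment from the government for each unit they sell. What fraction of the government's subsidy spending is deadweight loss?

Pre-subsidy: 542 - 4P = -253 + 9P gives P* = 795/13, x* = 3866/13.
With the subsidy, sellers receive Ps = Pb + 4 for each unit, where Pb is the price buyers pay.
Supply in terms of Pb becomes xs = -253 + 9(Pb + 4) = -217 + 9Pb. Setting this equal to demand: 542 - 4Pb = -217 + 9Pb, so Pb = 759/13.
Sellers receive Ps = 759/13 + 4 = 811/13; x' = 542 − 4·(759/13) = 4010/13.
ΔCS = ½(3866/13 + 4010/13)(795/13 − 759/13) = 141768/169; ΔPS = ½(3866/13 + 4010/13)(811/13 − 795/13) = 63008/169.
Government spending = 4 × 4010/13 = 16040/13.
DWL = ½ × 4 × (4010/13 − 3866/13) = 288/13; fraction = (288/13) / (16040/13) = 36/2005.

DWL / government spending = 36/2005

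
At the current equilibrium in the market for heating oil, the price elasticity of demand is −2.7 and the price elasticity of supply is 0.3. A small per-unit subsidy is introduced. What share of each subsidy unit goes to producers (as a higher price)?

For a small subsidy around the equilibrium, the benefit split depends on the relative slopes, which at a point are proportional to the elasticities.
Buyer share = εs/(εs + |εd|) = 0.3/(0.3 + 2.7) = 0.1; seller share = |εd|/(εs + |εd|) = 0.9.
So producers capture 0.9 of the subsidy.

Producer share = 0.9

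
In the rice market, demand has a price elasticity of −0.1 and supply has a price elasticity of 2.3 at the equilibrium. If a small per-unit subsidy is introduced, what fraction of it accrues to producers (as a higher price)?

Producer share = 1/24

For a small subsidy around the equilibrium, the benefit split depends on the relative slopes, which at a point are proportional to the elasticities.
Buyer share = εs/(εs + |εd|) = 2.3/(2.3 + 0.1) = 23/24; seller share = |εd|/(εs + |εd|) = 1/24.
So producers capture 1/24 of the subsidy.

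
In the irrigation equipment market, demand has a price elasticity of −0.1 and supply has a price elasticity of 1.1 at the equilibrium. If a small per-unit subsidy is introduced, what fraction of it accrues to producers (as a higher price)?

For a small subsidy around the equilibrium, the benefit split depends on the relative slopes, which at a point are proportional to the elasticities.
Buyer share = εs/(εs + |εd|) = 1.1/(1.1 + 0.1) = 11/12; seller share = |εd|/(εs + |εd|) = 1/12.
So producers capture 1/12 of the subsidy.

Producer share = 1/12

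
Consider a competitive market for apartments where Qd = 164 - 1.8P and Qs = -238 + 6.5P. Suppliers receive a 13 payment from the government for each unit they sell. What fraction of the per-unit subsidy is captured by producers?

Pre-subsidy: 164 - 1.8P = -238 + 6.5P gives P* = 4020/83, Q* = 6376/83.
With the subsidy, sellers receive Ps = Pb + 13 for each unit, where Pb is the price buyers pay.
Supply in terms of Pb becomes Qs = -238 + 6.5(Pb + 13) = -153.5 + 6.5Pb. Setting this equal to demand: 164 - 1.8Pb = -153.5 + 6.5Pb, so Pb = 3175/83.
Sellers receive Ps = 3175/83 + 13 = 4254/83; Q' = 164 − 1.8·(3175/83) = 7897/83.
Buyers' price falls by P* − Pb = 4020/83 − 3175/83 = 845/83; sellers' price rises by Ps − P* = 4254/83 − 4020/83 = 234/83.
So producers capture (234/83)/13 = 18/83 of each unit of subsidy.

Producer share = 18/83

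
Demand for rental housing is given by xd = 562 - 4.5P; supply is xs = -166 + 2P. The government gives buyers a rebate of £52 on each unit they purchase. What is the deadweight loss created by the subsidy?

Pre-subsidy: 562 - 4.5P = -166 + 2P gives P* = 112, x* = 58.
With the rebate, buyers effectively pay Pb = Ps − 52, where Ps is the price sellers receive.
Demand in terms of Ps becomes xd = 562 − 4.5(Ps − 52) = 796 - 4.5Ps. Setting this equal to supply: 796 - 4.5Ps = -166 + 2Ps, so Ps = 148.
Buyers pay Pb = 148 − 52 = 96; x' = -166 + 2·148 = 130.
The subsidy expands output by 130 − 58 = 72 past the efficient level; on those units the gap between marginal cost and willingness to pay runs from 0 up to 52.
DWL = ½ × 52 × 72 = 1872.

Deadweight loss = £1872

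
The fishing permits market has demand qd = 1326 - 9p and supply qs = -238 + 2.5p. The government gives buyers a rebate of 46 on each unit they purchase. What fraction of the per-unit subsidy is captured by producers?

Pre-subsidy: 1326 - 9p = -238 + 2.5p gives p* = 136, q* = 102.
With the rebate, buyers effectively pay pb = ps − 46, where ps is the price sellers receive.
Demand in terms of ps becomes qd = 1326 − 9(ps − 46) = 1740 - 9ps. Setting this equal to supply: 1740 - 9ps = -238 + 2.5ps, so ps = 172.
Buyers pay pb = 172 − 46 = 126; q' = -238 + 2.5·172 = 192.
Buyers' price falls by p* − pb = 136 − 126 = 10; sellers' price rises by ps − p* = 172 − 136 = 36.
So producers capture 36/46 = 18/23 of each unit of subsidy.

Producer share = 18/23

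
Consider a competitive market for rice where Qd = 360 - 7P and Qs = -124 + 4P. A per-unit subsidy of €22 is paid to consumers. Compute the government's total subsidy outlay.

Pre-subsidy: 360 - 7P = -124 + 4P gives P* = 44, Q* = 52.
With the rebate, buyers effectively pay Pb = Ps − 22, where Ps is the price sellers receive.
Demand in terms of Ps becomes Qd = 360 − 7(Ps − 22) = 514 - 7Ps. Setting this equal to supply: 514 - 7Ps = -124 + 4Ps, so Ps = 58.
Buyers pay Pb = 58 − 22 = 36; Q' = -124 + 4·58 = 108.
Government outlay = subsidy × quantity = 22 × 108 = 2376.

Government cost = €2376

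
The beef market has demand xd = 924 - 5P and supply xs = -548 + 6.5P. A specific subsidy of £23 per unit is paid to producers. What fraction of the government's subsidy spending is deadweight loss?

Pre-subsidy: 924 - 5P = -548 + 6.5P gives P* = 128, x* = 284.
With the subsidy, sellers receive Ps = Pb + 23 for each unit, where Pb is the price buyers pay.
Supply in terms of Pb becomes xs = -548 + 6.5(Pb + 23) = -398.5 + 6.5Pb. Setting this equal to demand: 924 - 5Pb = -398.5 + 6.5Pb, so Pb = 115.
Sellers receive Ps = 115 + 23 = 138; x' = 924 − 5·115 = 349.
ΔCS = ½(284 + 349)(128 − 115) = 4114.5; ΔPS = ½(284 + 349)(138 − 128) = 3165.
Government spending = 23 × 349 = 8027.
DWL = ½ × 23 × (349 − 284) = 747.5; fraction = 747.5 / 8027 = 65/698.

DWL / government spending = 65/698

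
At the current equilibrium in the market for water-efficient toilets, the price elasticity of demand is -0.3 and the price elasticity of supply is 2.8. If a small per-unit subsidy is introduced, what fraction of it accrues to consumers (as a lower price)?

Consumer share = 28/31

For a small subsidy around the equilibrium, the benefit split depends on the relative slopes, which at a point are proportional to the elasticities.
Buyer share = εs/(εs + |εd|) = 2.8/(2.8 + 0.3) = 28/31; seller share = |εd|/(εs + |εd|) = 3/31.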